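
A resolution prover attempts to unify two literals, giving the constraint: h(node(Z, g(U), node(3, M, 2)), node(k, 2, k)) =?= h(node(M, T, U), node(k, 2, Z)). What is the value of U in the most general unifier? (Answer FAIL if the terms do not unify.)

Decompose h/2: node(Z, g(U), node(3, M, 2)) =?= node(M, T, U),  node(k, 2, k) =?= node(k, 2, Z).
Decompose node/3: Z =?= M,  g(U) =?= T,  node(3, M, 2) =?= U.
Bind Z := M; substituting into the one remaining equation that mentions Z gives: node(k, 2, k) =?= node(k, 2, M).
Bind T := g(U); no other remaining equation mentions T.
Bind U := node(3, M, 2); no other remaining equation mentions U. Substituting into the earlier binding gives T := g(node(3, M, 2)).
Decompose node/3: k =?= k,  2 =?= 2,  k =?= M.
Delete trivial equation k =?= k.
Delete trivial equation 2 =?= 2.
Bind M := k. Substituting into the earlier bindings gives Z := k, T := g(node(3, k, 2)), U := node(3, k, 2).
MGU = { Z ↦ k, T ↦ g(node(3, k, 2)), U ↦ node(3, k, 2), M ↦ k }, so U ↦ node(3, k, 2).

node(3, k, 2)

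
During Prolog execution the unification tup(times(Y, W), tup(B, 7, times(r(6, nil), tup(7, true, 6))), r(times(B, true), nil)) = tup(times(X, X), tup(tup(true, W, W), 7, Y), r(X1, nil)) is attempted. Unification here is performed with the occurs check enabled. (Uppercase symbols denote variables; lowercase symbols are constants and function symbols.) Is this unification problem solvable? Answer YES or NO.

YES

Decompose tup/3: times(Y, W) = times(X, X),  tup(B, 7, times(r(6, nil), tup(7, true, 6))) = tup(tup(true, W, W), 7, Y),  r(times(B, true), nil) = r(X1, nil).
Decompose times/2: Y = X,  W = X.
Bind Y := X; substituting into the one remaining equation that mentions Y gives: tup(B, 7, times(r(6, nil), tup(7, true, 6))) = tup(tup(true, W, W), 7, X).
Bind W := X; substituting into the one remaining equation that mentions W gives: tup(B, 7, times(r(6, nil), tup(7, true, 6))) = tup(tup(true, X, X), 7, X).
Decompose tup/3: B = tup(true, X, X),  7 = 7,  times(r(6, nil), tup(7, true, 6)) = X.
Bind B := tup(true, X, X); substituting into the one remaining equation that mentions B gives: r(times(tup(true, X, X), true), nil) = r(X1, nil).
Delete trivial equation 7 = 7.
Bind X := times(r(6, nil), tup(7, true, 6)); substituting into the remaining equation gives: r(times(tup(true, times(r(6, nil), tup(7, true, 6)), times(r(6, nil), tup(7, true, 6))), true), nil) = r(X1, nil). Substituting into the earlier bindings gives Y := times(r(6, nil), tup(7, true, 6)), W := times(r(6, nil), tup(7, true, 6)), B := tup(true, times(r(6, nil), tup(7, true, 6)), times(r(6, nil), tup(7, true, 6))).
Decompose r/2: times(tup(true, times(r(6, nil), tup(7, true, 6)), times(r(6, nil), tup(7, true, 6))), true) = X1,  nil = nil.
Bind X1 := times(tup(true, times(r(6, nil), tup(7, true, 6)), times(r(6, nil), tup(7, true, 6))), true); no other remaining equation mentions X1.
Delete trivial equation nil = nil.
No equations remain and no clash or occurs-check failure arose, so a unifier exists.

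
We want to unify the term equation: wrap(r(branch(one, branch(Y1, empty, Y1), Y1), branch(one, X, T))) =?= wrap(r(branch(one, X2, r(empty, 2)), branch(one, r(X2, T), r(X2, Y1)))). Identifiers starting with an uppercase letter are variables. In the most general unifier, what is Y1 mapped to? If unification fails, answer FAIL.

Decompose wrap/1: r(branch(one, branch(Y1, empty, Y1), Y1), branch(one, X, T)) =?= r(branch(one, X2, r(empty, 2)), branch(one, r(X2, T), r(X2, Y1))).
Decompose r/2: branch(one, branch(Y1, empty, Y1), Y1) =?= branch(one, X2, r(empty, 2)),  branch(one, X, T) =?= branch(one, r(X2, T), r(X2, Y1)).
Decompose branch/3: one =?= one,  branch(Y1, empty, Y1) =?= X2,  Y1 =?= r(empty, 2).
Delete trivial equation one =?= one.
Bind X2 := branch(Y1, empty, Y1); substituting into the one remaining equation that mentions X2 gives: branch(one, X, T) =?= branch(one, r(branch(Y1, empty, Y1), T), r(branch(Y1, empty, Y1), Y1)).
Bind Y1 := r(empty, 2); substituting into the remaining equation gives: branch(one, X, T) =?= branch(one, r(branch(r(empty, 2), empty, r(empty, 2)), T), r(branch(r(empty, 2), empty, r(empty, 2)), r(empty, 2))). Substituting into the earlier binding gives X2 := branch(r(empty, 2), empty, r(empty, 2)).
Decompose branch/3: one =?= one,  X =?= r(branch(r(empty, 2), empty, r(empty, 2)), T),  T =?= r(branch(r(empty, 2), empty, r(empty, 2)), r(empty, 2)).
Delete trivial equation one =?= one.
Bind X := r(branch(r(empty, 2), empty, r(empty, 2)), T); no other remaining equation mentions X.
Bind T := r(branch(r(empty, 2), empty, r(empty, 2)), r(empty, 2)). Substituting into the earlier binding gives X := r(branch(r(empty, 2), empty, r(empty, 2)), r(branch(r(empty, 2), empty, r(empty, 2)), r(empty, 2))).
MGU = { X2 := branch(r(empty, 2), empty, r(empty, 2)), Y1 := r(empty, 2), X := r(branch(r(empty, 2), empty, r(empty, 2)), r(branch(r(empty, 2), empty, r(empty, 2)), r(empty, 2))), T := r(branch(r(empty, 2), empty, r(empty, 2)), r(empty, 2)) }, so Y1 := r(empty, 2).

r(empty, 2)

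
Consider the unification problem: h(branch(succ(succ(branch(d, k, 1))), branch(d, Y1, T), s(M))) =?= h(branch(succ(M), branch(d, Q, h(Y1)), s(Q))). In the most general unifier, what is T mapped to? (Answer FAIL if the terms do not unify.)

Decompose h/1: branch(succ(succ(branch(d, k, 1))), branch(d, Y1, T), s(M)) =?= branch(succ(M), branch(d, Q, h(Y1)), s(Q)).
Decompose branch/3: succ(succ(branch(d, k, 1))) =?= succ(M),  branch(d, Y1, T) =?= branch(d, Q, h(Y1)),  s(M) =?= s(Q).
Decompose succ/1: succ(branch(d, k, 1)) =?= M.
Bind M := succ(branch(d, k, 1)); substituting into the one remaining equation that mentions M gives: s(succ(branch(d, k, 1))) =?= s(Q).
Decompose branch/3: d =?= d,  Y1 =?= Q,  T =?= h(Y1).
Delete trivial equation d =?= d.
Bind Y1 := Q; substituting into the one remaining equation that mentions Y1 gives: T =?= h(Q).
Bind T := h(Q); no other remaining equation mentions T.
Decompose s/1: succ(branch(d, k, 1)) =?= Q.
Bind Q := succ(branch(d, k, 1)). Substituting into the earlier bindings gives Y1 := succ(branch(d, k, 1)), T := h(succ(branch(d, k, 1))).
MGU = { M -> succ(branch(d, k, 1)), Y1 -> succ(branch(d, k, 1)), T -> h(succ(branch(d, k, 1))), Q -> succ(branch(d, k, 1)) }, so T -> h(succ(branch(d, k, 1))).

h(succ(branch(d, k, 1)))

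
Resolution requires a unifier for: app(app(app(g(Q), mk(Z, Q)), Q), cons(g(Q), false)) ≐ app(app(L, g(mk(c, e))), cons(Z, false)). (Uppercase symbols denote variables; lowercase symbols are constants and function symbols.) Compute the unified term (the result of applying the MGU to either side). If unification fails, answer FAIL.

Decompose app/2: app(app(g(Q), mk(Z, Q)), Q) ≐ app(L, g(mk(c, e))),  cons(g(Q), false) ≐ cons(Z, false).
Decompose app/2: app(g(Q), mk(Z, Q)) ≐ L,  Q ≐ g(mk(c, e)).
Bind L := app(g(Q), mk(Z, Q)); no other remaining equation mentions L.
Bind Q := g(mk(c, e)); substituting into the remaining equation gives: cons(g(g(mk(c, e))), false) ≐ cons(Z, false). Substituting into the earlier binding gives L := app(g(g(mk(c, e))), mk(Z, g(mk(c, e)))).
Decompose cons/2: g(g(mk(c, e))) ≐ Z,  false ≐ false.
Bind Z := g(g(mk(c, e))); no other remaining equation mentions Z. Substituting into the earlier binding gives L := app(g(g(mk(c, e))), mk(g(g(mk(c, e))), g(mk(c, e)))).
Delete trivial equation false ≐ false.
Applying the MGU to either side gives app(app(app(g(g(mk(c, e))), mk(g(g(mk(c, e))), g(mk(c, e)))), g(mk(c, e))), cons(g(g(mk(c, e))), false)).

app(app(app(g(g(mk(c, e))), mk(g(g(mk(c, e))), g(mk(c, e)))), g(mk(c, e))), cons(g(g(mk(c, e))), false))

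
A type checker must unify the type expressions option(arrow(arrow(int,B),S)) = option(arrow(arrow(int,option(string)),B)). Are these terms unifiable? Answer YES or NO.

YES

Decompose option/1: arrow(arrow(int,B),S) = arrow(arrow(int,option(string)),B).
Decompose arrow/2: arrow(int,B) = arrow(int,option(string)),  S = B.
Decompose arrow/2: int = int,  B = option(string).
Delete trivial equation int = int.
Bind B := option(string); substituting into the remaining equation gives: S = option(string).
Bind S := option(string).
No equations remain and no clash or occurs-check failure arose, so a unifier exists.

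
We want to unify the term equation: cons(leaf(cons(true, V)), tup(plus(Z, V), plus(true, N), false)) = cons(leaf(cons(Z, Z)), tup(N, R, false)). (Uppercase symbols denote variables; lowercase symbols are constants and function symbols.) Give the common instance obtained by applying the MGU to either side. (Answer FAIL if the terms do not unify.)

Decompose cons/2: leaf(cons(true, V)) = leaf(cons(Z, Z)),  tup(plus(Z, V), plus(true, N), false) = tup(N, R, false).
Decompose leaf/1: cons(true, V) = cons(Z, Z).
Decompose cons/2: true = Z,  V = Z.
Bind Z := true; substituting into the remaining equations gives: V = true,  tup(plus(true, V), plus(true, N), false) = tup(N, R, false).
Bind V := true; substituting into the remaining equation gives: tup(plus(true, true), plus(true, N), false) = tup(N, R, false).
Decompose tup/3: plus(true, true) = N,  plus(true, N) = R,  false = false.
Bind N := plus(true, true); substituting into the one remaining equation that mentions N gives: plus(true, plus(true, true)) = R.
Bind R := plus(true, plus(true, true)); no other remaining equation mentions R.
Delete trivial equation false = false.
Applying the MGU to either side gives cons(leaf(cons(true, true)), tup(plus(true, true), plus(true, plus(true, true)), false)).

cons(leaf(cons(true, true)), tup(plus(true, true), plus(true, plus(true, true)), false))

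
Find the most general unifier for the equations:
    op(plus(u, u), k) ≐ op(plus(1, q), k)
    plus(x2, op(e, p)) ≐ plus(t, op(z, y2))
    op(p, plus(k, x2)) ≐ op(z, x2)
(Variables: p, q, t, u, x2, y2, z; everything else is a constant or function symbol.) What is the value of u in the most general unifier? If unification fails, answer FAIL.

Decompose op/2: plus(u, u) ≐ plus(1, q),  k ≐ k.
Decompose plus/2: u ≐ 1,  u ≐ q.
Bind u := 1; substituting into the one remaining equation that mentions u gives: 1 ≐ q.
Bind q := 1; no other remaining equation mentions q.
Delete trivial equation k ≐ k.
Decompose plus/2: x2 ≐ t,  op(e, p) ≐ op(z, y2).
Bind x2 := t; substituting into the one remaining equation that mentions x2 gives: op(p, plus(k, t)) ≐ op(z, t).
Decompose op/2: e ≐ z,  p ≐ y2.
Bind z := e; substituting into the one remaining equation that mentions z gives: op(p, plus(k, t)) ≐ op(e, t).
Bind p := y2; substituting into the remaining equation gives: op(y2, plus(k, t)) ≐ op(e, t).
Decompose op/2: y2 ≐ e,  plus(k, t) ≐ t.
Bind y2 := e; no other remaining equation mentions y2. Substituting into the earlier binding gives p := e.
Occurs check fails: t occurs in plus(k, t); the equation t ≐ plus(k, t) has no finite solution.

FAIL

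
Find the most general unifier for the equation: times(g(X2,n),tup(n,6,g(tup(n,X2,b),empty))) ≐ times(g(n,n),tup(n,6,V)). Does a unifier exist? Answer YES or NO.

YES

Decompose times/2: g(X2,n) ≐ g(n,n),  tup(n,6,g(tup(n,X2,b),empty)) ≐ tup(n,6,V).
Decompose g/2: X2 ≐ n,  n ≐ n.
Bind X2 := n; substituting into the one remaining equation that mentions X2 gives: tup(n,6,g(tup(n,n,b),empty)) ≐ tup(n,6,V).
Delete trivial equation n ≐ n.
Decompose tup/3: n ≐ n,  6 ≐ 6,  g(tup(n,n,b),empty) ≐ V.
Delete trivial equation n ≐ n.
Delete trivial equation 6 ≐ 6.
Bind V := g(tup(n,n,b),empty).
No equations remain and no clash or occurs-check failure arose, so a unifier exists.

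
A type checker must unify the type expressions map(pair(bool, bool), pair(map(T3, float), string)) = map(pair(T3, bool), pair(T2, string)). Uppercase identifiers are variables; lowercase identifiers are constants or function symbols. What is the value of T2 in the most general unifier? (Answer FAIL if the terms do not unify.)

map(bool, float)

Decompose map/2: pair(bool, bool) = pair(T3, bool),  pair(map(T3, float), string) = pair(T2, string).
Decompose pair/2: bool = T3,  bool = bool.
Bind T3 := bool; substituting into the one remaining equation that mentions T3 gives: pair(map(bool, float), string) = pair(T2, string).
Delete trivial equation bool = bool.
Decompose pair/2: map(bool, float) = T2,  string = string.
Bind T2 := map(bool, float); no other remaining equation mentions T2.
Delete trivial equation string = string.
MGU = { T3 -> bool, T2 -> map(bool, float) }, so T2 -> map(bool, float).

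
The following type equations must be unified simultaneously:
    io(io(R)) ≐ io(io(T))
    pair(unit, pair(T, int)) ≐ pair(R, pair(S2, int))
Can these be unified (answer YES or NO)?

YES

Decompose io/1: io(R) ≐ io(T).
Decompose io/1: R ≐ T.
Bind R := T; substituting into the remaining equation gives: pair(unit, pair(T, int)) ≐ pair(T, pair(S2, int)).
Decompose pair/2: unit ≐ T,  pair(T, int) ≐ pair(S2, int).
Bind T := unit; substituting into the remaining equation gives: pair(unit, int) ≐ pair(S2, int). Substituting into the earlier binding gives R := unit.
Decompose pair/2: unit ≐ S2,  int ≐ int.
Bind S2 := unit; no other remaining equation mentions S2.
Delete trivial equation int ≐ int.
No equations remain and no clash or occurs-check failure arose, so a unifier exists.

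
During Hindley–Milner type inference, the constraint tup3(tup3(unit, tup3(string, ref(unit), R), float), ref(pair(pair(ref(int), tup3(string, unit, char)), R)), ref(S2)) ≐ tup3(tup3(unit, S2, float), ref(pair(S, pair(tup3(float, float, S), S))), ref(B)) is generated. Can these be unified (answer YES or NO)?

Decompose tup3/3: tup3(unit, tup3(string, ref(unit), R), float) ≐ tup3(unit, S2, float),  ref(pair(pair(ref(int), tup3(string, unit, char)), R)) ≐ ref(pair(S, pair(tup3(float, float, S), S))),  ref(S2) ≐ ref(B).
Decompose tup3/3: unit ≐ unit,  tup3(string, ref(unit), R) ≐ S2,  float ≐ float.
Delete trivial equation unit ≐ unit.
Bind S2 := tup3(string, ref(unit), R); substituting into the one remaining equation that mentions S2 gives: ref(tup3(string, ref(unit), R)) ≐ ref(B).
Delete trivial equation float ≐ float.
Decompose ref/1: pair(pair(ref(int), tup3(string, unit, char)), R) ≐ pair(S, pair(tup3(float, float, S), S)).
Decompose pair/2: pair(ref(int), tup3(string, unit, char)) ≐ S,  R ≐ pair(tup3(float, float, S), S).
Bind S := pair(ref(int), tup3(string, unit, char)); substituting into the one remaining equation that mentions S gives: R ≐ pair(tup3(float, float, pair(ref(int), tup3(string, unit, char))), pair(ref(int), tup3(string, unit, char))).
Bind R := pair(tup3(float, float, pair(ref(int), tup3(string, unit, char))), pair(ref(int), tup3(string, unit, char))); substituting into the remaining equation gives: ref(tup3(string, ref(unit), pair(tup3(float, float, pair(ref(int), tup3(string, unit, char))), pair(ref(int), tup3(string, unit, char))))) ≐ ref(B). Substituting into the earlier binding gives S2 := tup3(string, ref(unit), pair(tup3(float, float, pair(ref(int), tup3(string, unit, char))), pair(ref(int), tup3(string, unit, char)))).
Decompose ref/1: tup3(string, ref(unit), pair(tup3(float, float, pair(ref(int), tup3(string, unit, char))), pair(ref(int), tup3(string, unit, char)))) ≐ B.
Bind B := tup3(string, ref(unit), pair(tup3(float, float, pair(ref(int), tup3(string, unit, char))), pair(ref(int), tup3(string, unit, char)))).
No equations remain and no clash or occurs-check failure arose, so a unifier exists.

YES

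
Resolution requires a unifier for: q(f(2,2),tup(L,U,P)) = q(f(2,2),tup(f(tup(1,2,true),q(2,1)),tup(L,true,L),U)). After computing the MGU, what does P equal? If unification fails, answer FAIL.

Decompose q/2: f(2,2) = f(2,2),  tup(L,U,P) = tup(f(tup(1,2,true),q(2,1)),tup(L,true,L),U).
Delete trivial equation f(2,2) = f(2,2).
Decompose tup/3: L = f(tup(1,2,true),q(2,1)),  U = tup(L,true,L),  P = U.
Bind L := f(tup(1,2,true),q(2,1)); substituting into the one remaining equation that mentions L gives: U = tup(f(tup(1,2,true),q(2,1)),true,f(tup(1,2,true),q(2,1))).
Bind U := tup(f(tup(1,2,true),q(2,1)),true,f(tup(1,2,true),q(2,1))); substituting into the remaining equation gives: P = tup(f(tup(1,2,true),q(2,1)),true,f(tup(1,2,true),q(2,1))).
Bind P := tup(f(tup(1,2,true),q(2,1)),true,f(tup(1,2,true),q(2,1))).
MGU = { L := f(tup(1,2,true),q(2,1)), U := tup(f(tup(1,2,true),q(2,1)),true,f(tup(1,2,true),q(2,1))), P := tup(f(tup(1,2,true),q(2,1)),true,f(tup(1,2,true),q(2,1))) }, so P := tup(f(tup(1,2,true),q(2,1)),true,f(tup(1,2,true),q(2,1))).

tup(f(tup(1,2,true),q(2,1)),true,f(tup(1,2,true),q(2,1)))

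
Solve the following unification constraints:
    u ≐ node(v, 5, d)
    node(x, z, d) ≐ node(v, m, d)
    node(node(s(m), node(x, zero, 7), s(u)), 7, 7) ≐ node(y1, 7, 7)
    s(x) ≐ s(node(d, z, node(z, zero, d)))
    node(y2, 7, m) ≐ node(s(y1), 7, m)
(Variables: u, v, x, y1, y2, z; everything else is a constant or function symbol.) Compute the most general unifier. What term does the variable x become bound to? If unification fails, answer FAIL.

Bind u := node(v, 5, d); substituting into the one remaining equation that mentions u gives: node(node(s(m), node(x, zero, 7), s(node(v, 5, d))), 7, 7) ≐ node(y1, 7, 7).
Decompose node/3: x ≐ v,  z ≐ m,  d ≐ d.
Bind x := v; substituting into the 2 remaining equations that mention x gives: node(node(s(m), node(v, zero, 7), s(node(v, 5, d))), 7, 7) ≐ node(y1, 7, 7),  s(v) ≐ s(node(d, z, node(z, zero, d))).
Bind z := m; substituting into the one remaining equation that mentions z gives: s(v) ≐ s(node(d, m, node(m, zero, d))).
Delete trivial equation d ≐ d.
Decompose node/3: node(s(m), node(v, zero, 7), s(node(v, 5, d))) ≐ y1,  7 ≐ 7,  7 ≐ 7.
Bind y1 := node(s(m), node(v, zero, 7), s(node(v, 5, d))); substituting into the one remaining equation that mentions y1 gives: node(y2, 7, m) ≐ node(s(node(s(m), node(v, zero, 7), s(node(v, 5, d)))), 7, m).
Delete trivial equation 7 ≐ 7.
Delete trivial equation 7 ≐ 7.
Decompose s/1: v ≐ node(d, m, node(m, zero, d)).
Bind v := node(d, m, node(m, zero, d)); substituting into the remaining equation gives: node(y2, 7, m) ≐ node(s(node(s(m), node(node(d, m, node(m, zero, d)), zero, 7), s(node(node(d, m, node(m, zero, d)), 5, d)))), 7, m). Substituting into the earlier bindings gives u := node(node(d, m, node(m, zero, d)), 5, d), x := node(d, m, node(m, zero, d)), y1 := node(s(m), node(node(d, m, node(m, zero, d)), zero, 7), s(node(node(d, m, node(m, zero, d)), 5, d))).
Decompose node/3: y2 ≐ s(node(s(m), node(node(d, m, node(m, zero, d)), zero, 7), s(node(node(d, m, node(m, zero, d)), 5, d)))),  7 ≐ 7,  m ≐ m.
Bind y2 := s(node(s(m), node(node(d, m, node(m, zero, d)), zero, 7), s(node(node(d, m, node(m, zero, d)), 5, d)))); no other remaining equation mentions y2.
Delete trivial equation 7 ≐ 7.
Delete trivial equation m ≐ m.
MGU = { u ↦ node(node(d, m, node(m, zero, d)), 5, d), x ↦ node(d, m, node(m, zero, d)), z ↦ m, y1 ↦ node(s(m), node(node(d, m, node(m, zero, d)), zero, 7), s(node(node(d, m, node(m, zero, d)), 5, d))), v ↦ node(d, m, node(m, zero, d)), y2 ↦ s(node(s(m), node(node(d, m, node(m, zero, d)), zero, 7), s(node(node(d, m, node(m, zero, d)), 5, d)))) }, so x ↦ node(d, m, node(m, zero, d)).

node(d, m, node(m, zero, d))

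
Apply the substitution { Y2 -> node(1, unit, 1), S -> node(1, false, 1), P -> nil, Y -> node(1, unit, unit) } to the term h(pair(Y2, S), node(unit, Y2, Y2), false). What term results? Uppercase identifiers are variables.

Replace each occurrence of Y2 with node(1, unit, 1).
Replace each occurrence of S with node(1, false, 1).
Result: h(pair(node(1, unit, 1), node(1, false, 1)), node(unit, node(1, unit, 1), node(1, unit, 1)), false).

h(pair(node(1, unit, 1), node(1, false, 1)), node(unit, node(1, unit, 1), node(1, unit, 1)), false)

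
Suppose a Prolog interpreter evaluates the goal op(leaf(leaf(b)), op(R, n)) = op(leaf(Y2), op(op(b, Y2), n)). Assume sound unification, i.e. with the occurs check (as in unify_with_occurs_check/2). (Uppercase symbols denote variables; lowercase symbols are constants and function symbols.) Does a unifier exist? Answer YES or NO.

YES

Decompose op/2: leaf(leaf(b)) = leaf(Y2),  op(R, n) = op(op(b, Y2), n).
Decompose leaf/1: leaf(b) = Y2.
Bind Y2 := leaf(b); substituting into the remaining equation gives: op(R, n) = op(op(b, leaf(b)), n).
Decompose op/2: R = op(b, leaf(b)),  n = n.
Bind R := op(b, leaf(b)); no other remaining equation mentions R.
Delete trivial equation n = n.
No equations remain and no clash or occurs-check failure arose, so a unifier exists.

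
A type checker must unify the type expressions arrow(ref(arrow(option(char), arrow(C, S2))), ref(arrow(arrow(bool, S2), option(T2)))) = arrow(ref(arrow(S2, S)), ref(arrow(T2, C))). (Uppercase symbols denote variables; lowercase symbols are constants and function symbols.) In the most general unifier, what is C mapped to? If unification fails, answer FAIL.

option(arrow(bool, option(char)))

Decompose arrow/2: ref(arrow(option(char), arrow(C, S2))) = ref(arrow(S2, S)),  ref(arrow(arrow(bool, S2), option(T2))) = ref(arrow(T2, C)).
Decompose ref/1: arrow(option(char), arrow(C, S2)) = arrow(S2, S).
Decompose arrow/2: option(char) = S2,  arrow(C, S2) = S.
Bind S2 := option(char); substituting into the remaining equations gives: arrow(C, option(char)) = S,  ref(arrow(arrow(bool, option(char)), option(T2))) = ref(arrow(T2, C)).
Bind S := arrow(C, option(char)); no other remaining equation mentions S.
Decompose ref/1: arrow(arrow(bool, option(char)), option(T2)) = arrow(T2, C).
Decompose arrow/2: arrow(bool, option(char)) = T2,  option(T2) = C.
Bind T2 := arrow(bool, option(char)); substituting into the remaining equation gives: option(arrow(bool, option(char))) = C.
Bind C := option(arrow(bool, option(char))). Substituting into the earlier binding gives S := arrow(option(arrow(bool, option(char))), option(char)).
MGU = { S2 ↦ option(char), S ↦ arrow(option(arrow(bool, option(char))), option(char)), T2 ↦ arrow(bool, option(char)), C ↦ option(arrow(bool, option(char))) }, so C ↦ option(arrow(bool, option(char))).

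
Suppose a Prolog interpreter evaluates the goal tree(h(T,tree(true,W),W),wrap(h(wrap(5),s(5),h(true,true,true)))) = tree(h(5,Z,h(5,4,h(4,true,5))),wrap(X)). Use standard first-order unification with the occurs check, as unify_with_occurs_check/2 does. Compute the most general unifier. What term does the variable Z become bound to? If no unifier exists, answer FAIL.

tree(true,h(5,4,h(4,true,5)))

Decompose tree/2: h(T,tree(true,W),W) = h(5,Z,h(5,4,h(4,true,5))),  wrap(h(wrap(5),s(5),h(true,true,true))) = wrap(X).
Decompose h/3: T = 5,  tree(true,W) = Z,  W = h(5,4,h(4,true,5)).
Bind T := 5; no other remaining equation mentions T.
Bind Z := tree(true,W); no other remaining equation mentions Z.
Bind W := h(5,4,h(4,true,5)); no other remaining equation mentions W. Substituting into the earlier binding gives Z := tree(true,h(5,4,h(4,true,5))).
Decompose wrap/1: h(wrap(5),s(5),h(true,true,true)) = X.
Bind X := h(wrap(5),s(5),h(true,true,true)).
MGU = { T ↦ 5, Z ↦ tree(true,h(5,4,h(4,true,5))), W ↦ h(5,4,h(4,true,5)), X ↦ h(wrap(5),s(5),h(true,true,true)) }, so Z ↦ tree(true,h(5,4,h(4,true,5))).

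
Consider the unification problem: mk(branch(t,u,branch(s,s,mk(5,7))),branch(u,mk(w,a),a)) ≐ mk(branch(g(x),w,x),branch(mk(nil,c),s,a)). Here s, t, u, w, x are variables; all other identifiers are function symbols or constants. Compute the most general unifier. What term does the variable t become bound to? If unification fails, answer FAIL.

g(branch(mk(mk(nil,c),a),mk(mk(nil,c),a),mk(5,7)))

Decompose mk/2: branch(t,u,branch(s,s,mk(5,7))) ≐ branch(g(x),w,x),  branch(u,mk(w,a),a) ≐ branch(mk(nil,c),s,a).
Decompose branch/3: t ≐ g(x),  u ≐ w,  branch(s,s,mk(5,7)) ≐ x.
Bind t := g(x); no other remaining equation mentions t.
Bind u := w; substituting into the one remaining equation that mentions u gives: branch(w,mk(w,a),a) ≐ branch(mk(nil,c),s,a).
Bind x := branch(s,s,mk(5,7)); no other remaining equation mentions x. Substituting into the earlier binding gives t := g(branch(s,s,mk(5,7))).
Decompose branch/3: w ≐ mk(nil,c),  mk(w,a) ≐ s,  a ≐ a.
Bind w := mk(nil,c); substituting into the one remaining equation that mentions w gives: mk(mk(nil,c),a) ≐ s. Substituting into the earlier binding gives u := mk(nil,c).
Bind s := mk(mk(nil,c),a); no other remaining equation mentions s. Substituting into the earlier bindings gives t := g(branch(mk(mk(nil,c),a),mk(mk(nil,c),a),mk(5,7))), x := branch(mk(mk(nil,c),a),mk(mk(nil,c),a),mk(5,7)).
Delete trivial equation a ≐ a.
MGU = { t -> g(branch(mk(mk(nil,c),a),mk(mk(nil,c),a),mk(5,7))), u -> mk(nil,c), x -> branch(mk(mk(nil,c),a),mk(mk(nil,c),a),mk(5,7)), w -> mk(nil,c), s -> mk(mk(nil,c),a) }, so t -> g(branch(mk(mk(nil,c),a),mk(mk(nil,c),a),mk(5,7))).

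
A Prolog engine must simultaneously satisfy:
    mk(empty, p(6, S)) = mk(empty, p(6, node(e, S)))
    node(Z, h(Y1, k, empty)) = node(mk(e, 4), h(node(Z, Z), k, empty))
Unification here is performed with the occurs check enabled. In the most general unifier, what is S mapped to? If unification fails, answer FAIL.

FAIL

Decompose mk/2: empty = empty,  p(6, S) = p(6, node(e, S)).
Delete trivial equation empty = empty.
Decompose p/2: 6 = 6,  S = node(e, S).
Delete trivial equation 6 = 6.
Occurs check fails: S occurs in node(e, S); the equation S = node(e, S) has no finite solution.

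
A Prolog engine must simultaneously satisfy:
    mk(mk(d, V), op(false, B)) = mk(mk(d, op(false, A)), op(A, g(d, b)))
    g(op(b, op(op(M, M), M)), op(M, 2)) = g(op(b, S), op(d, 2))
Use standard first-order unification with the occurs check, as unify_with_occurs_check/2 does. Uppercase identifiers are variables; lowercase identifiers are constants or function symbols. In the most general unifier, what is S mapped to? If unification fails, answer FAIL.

Decompose mk/2: mk(d, V) = mk(d, op(false, A)),  op(false, B) = op(A, g(d, b)).
Decompose mk/2: d = d,  V = op(false, A).
Delete trivial equation d = d.
Bind V := op(false, A); no other remaining equation mentions V.
Decompose op/2: false = A,  B = g(d, b).
Bind A := false; no other remaining equation mentions A. Substituting into the earlier binding gives V := op(false, false).
Bind B := g(d, b); no other remaining equation mentions B.
Decompose g/2: op(b, op(op(M, M), M)) = op(b, S),  op(M, 2) = op(d, 2).
Decompose op/2: b = b,  op(op(M, M), M) = S.
Delete trivial equation b = b.
Bind S := op(op(M, M), M); no other remaining equation mentions S.
Decompose op/2: M = d,  2 = 2.
Bind M := d; no other remaining equation mentions M. Substituting into the earlier binding gives S := op(op(d, d), d).
Delete trivial equation 2 = 2.
MGU = { V -> op(false, false), A -> false, B -> g(d, b), S -> op(op(d, d), d), M -> d }, so S -> op(op(d, d), d).

op(op(d, d), d)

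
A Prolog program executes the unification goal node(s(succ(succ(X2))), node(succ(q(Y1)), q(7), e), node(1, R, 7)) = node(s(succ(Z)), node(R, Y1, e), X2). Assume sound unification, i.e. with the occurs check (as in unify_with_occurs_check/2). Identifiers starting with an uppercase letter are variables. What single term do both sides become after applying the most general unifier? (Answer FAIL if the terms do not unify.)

node(s(succ(succ(node(1, succ(q(q(7))), 7)))), node(succ(q(q(7))), q(7), e), node(1, succ(q(q(7))), 7))

Decompose node/3: s(succ(succ(X2))) = s(succ(Z)),  node(succ(q(Y1)), q(7), e) = node(R, Y1, e),  node(1, R, 7) = X2.
Decompose s/1: succ(succ(X2)) = succ(Z).
Decompose succ/1: succ(X2) = Z.
Bind Z := succ(X2); no other remaining equation mentions Z.
Decompose node/3: succ(q(Y1)) = R,  q(7) = Y1,  e = e.
Bind R := succ(q(Y1)); substituting into the one remaining equation that mentions R gives: node(1, succ(q(Y1)), 7) = X2.
Bind Y1 := q(7); substituting into the one remaining equation that mentions Y1 gives: node(1, succ(q(q(7))), 7) = X2. Substituting into the earlier binding gives R := succ(q(q(7))).
Delete trivial equation e = e.
Bind X2 := node(1, succ(q(q(7))), 7). Substituting into the earlier binding gives Z := succ(node(1, succ(q(q(7))), 7)).
Applying the MGU to either side gives node(s(succ(succ(node(1, succ(q(q(7))), 7)))), node(succ(q(q(7))), q(7), e), node(1, succ(q(q(7))), 7)).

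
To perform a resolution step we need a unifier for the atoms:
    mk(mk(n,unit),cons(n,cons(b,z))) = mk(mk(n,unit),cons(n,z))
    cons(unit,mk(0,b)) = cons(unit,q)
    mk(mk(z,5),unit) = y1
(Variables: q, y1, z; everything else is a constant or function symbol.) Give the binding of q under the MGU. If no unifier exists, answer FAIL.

FAIL

Decompose mk/2: mk(n,unit) = mk(n,unit),  cons(n,cons(b,z)) = cons(n,z).
Delete trivial equation mk(n,unit) = mk(n,unit).
Decompose cons/2: n = n,  cons(b,z) = z.
Delete trivial equation n = n.
Occurs check fails: z occurs in cons(b,z); the equation z = cons(b,z) has no finite solution.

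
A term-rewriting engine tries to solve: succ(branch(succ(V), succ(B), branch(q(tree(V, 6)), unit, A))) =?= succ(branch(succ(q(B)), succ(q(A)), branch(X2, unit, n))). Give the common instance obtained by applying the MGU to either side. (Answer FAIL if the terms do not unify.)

Decompose succ/1: branch(succ(V), succ(B), branch(q(tree(V, 6)), unit, A)) =?= branch(succ(q(B)), succ(q(A)), branch(X2, unit, n)).
Decompose branch/3: succ(V) =?= succ(q(B)),  succ(B) =?= succ(q(A)),  branch(q(tree(V, 6)), unit, A) =?= branch(X2, unit, n).
Decompose succ/1: V =?= q(B).
Bind V := q(B); substituting into the one remaining equation that mentions V gives: branch(q(tree(q(B), 6)), unit, A) =?= branch(X2, unit, n).
Decompose succ/1: B =?= q(A).
Bind B := q(A); substituting into the remaining equation gives: branch(q(tree(q(q(A)), 6)), unit, A) =?= branch(X2, unit, n). Substituting into the earlier binding gives V := q(q(A)).
Decompose branch/3: q(tree(q(q(A)), 6)) =?= X2,  unit =?= unit,  A =?= n.
Bind X2 := q(tree(q(q(A)), 6)); no other remaining equation mentions X2.
Delete trivial equation unit =?= unit.
Bind A := n. Substituting into the earlier bindings gives V := q(q(n)), B := q(n), X2 := q(tree(q(q(n)), 6)).
Applying the MGU to either side gives succ(branch(succ(q(q(n))), succ(q(n)), branch(q(tree(q(q(n)), 6)), unit, n))).

succ(branch(succ(q(q(n))), succ(q(n)), branch(q(tree(q(q(n)), 6)), unit, n)))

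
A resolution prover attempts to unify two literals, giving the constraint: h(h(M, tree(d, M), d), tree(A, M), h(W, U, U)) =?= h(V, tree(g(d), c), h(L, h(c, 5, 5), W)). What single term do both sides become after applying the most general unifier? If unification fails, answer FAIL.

Decompose h/3: h(M, tree(d, M), d) =?= V,  tree(A, M) =?= tree(g(d), c),  h(W, U, U) =?= h(L, h(c, 5, 5), W).
Bind V := h(M, tree(d, M), d); no other remaining equation mentions V.
Decompose tree/2: A =?= g(d),  M =?= c.
Bind A := g(d); no other remaining equation mentions A.
Bind M := c; no other remaining equation mentions M. Substituting into the earlier binding gives V := h(c, tree(d, c), d).
Decompose h/3: W =?= L,  U =?= h(c, 5, 5),  U =?= W.
Bind W := L; substituting into the one remaining equation that mentions W gives: U =?= L.
Bind U := h(c, 5, 5); substituting into the remaining equation gives: h(c, 5, 5) =?= L.
Bind L := h(c, 5, 5). Substituting into the earlier binding gives W := h(c, 5, 5).
Applying the MGU to either side gives h(h(c, tree(d, c), d), tree(g(d), c), h(h(c, 5, 5), h(c, 5, 5), h(c, 5, 5))).

h(h(c, tree(d, c), d), tree(g(d), c), h(h(c, 5, 5), h(c, 5, 5), h(c, 5, 5)))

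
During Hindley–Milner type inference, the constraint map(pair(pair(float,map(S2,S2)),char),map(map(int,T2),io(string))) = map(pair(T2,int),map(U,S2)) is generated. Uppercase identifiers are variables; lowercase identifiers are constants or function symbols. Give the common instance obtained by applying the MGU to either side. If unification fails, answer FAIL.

Decompose map/2: pair(pair(float,map(S2,S2)),char) = pair(T2,int),  map(map(int,T2),io(string)) = map(U,S2).
Decompose pair/2: pair(float,map(S2,S2)) = T2,  char = int.
Bind T2 := pair(float,map(S2,S2)); substituting into the one remaining equation that mentions T2 gives: map(map(int,pair(float,map(S2,S2))),io(string)) = map(U,S2).
Clash: constants char and int differ; no unifier exists.

FAIL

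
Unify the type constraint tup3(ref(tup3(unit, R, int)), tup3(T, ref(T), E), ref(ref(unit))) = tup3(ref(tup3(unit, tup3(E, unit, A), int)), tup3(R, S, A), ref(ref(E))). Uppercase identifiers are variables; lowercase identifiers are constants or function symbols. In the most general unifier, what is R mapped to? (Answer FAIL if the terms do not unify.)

Decompose tup3/3: ref(tup3(unit, R, int)) = ref(tup3(unit, tup3(E, unit, A), int)),  tup3(T, ref(T), E) = tup3(R, S, A),  ref(ref(unit)) = ref(ref(E)).
Decompose ref/1: tup3(unit, R, int) = tup3(unit, tup3(E, unit, A), int).
Decompose tup3/3: unit = unit,  R = tup3(E, unit, A),  int = int.
Delete trivial equation unit = unit.
Bind R := tup3(E, unit, A); substituting into the one remaining equation that mentions R gives: tup3(T, ref(T), E) = tup3(tup3(E, unit, A), S, A).
Delete trivial equation int = int.
Decompose tup3/3: T = tup3(E, unit, A),  ref(T) = S,  E = A.
Bind T := tup3(E, unit, A); substituting into the one remaining equation that mentions T gives: ref(tup3(E, unit, A)) = S.
Bind S := ref(tup3(E, unit, A)); no other remaining equation mentions S.
Bind E := A; substituting into the remaining equation gives: ref(ref(unit)) = ref(ref(A)). Substituting into the earlier bindings gives R := tup3(A, unit, A), T := tup3(A, unit, A), S := ref(tup3(A, unit, A)).
Decompose ref/1: ref(unit) = ref(A).
Decompose ref/1: unit = A.
Bind A := unit. Substituting into the earlier bindings gives R := tup3(unit, unit, unit), T := tup3(unit, unit, unit), S := ref(tup3(unit, unit, unit)), E := unit.
MGU = { R := tup3(unit, unit, unit), T := tup3(unit, unit, unit), S := ref(tup3(unit, unit, unit)), E := unit, A := unit }, so R := tup3(unit, unit, unit).

tup3(unit, unit, unit)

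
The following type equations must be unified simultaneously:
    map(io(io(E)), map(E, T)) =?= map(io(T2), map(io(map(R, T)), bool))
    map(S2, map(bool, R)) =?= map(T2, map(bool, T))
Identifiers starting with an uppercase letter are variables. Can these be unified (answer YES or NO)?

Decompose map/2: io(io(E)) =?= io(T2),  map(E, T) =?= map(io(map(R, T)), bool).
Decompose io/1: io(E) =?= T2.
Bind T2 := io(E); substituting into the one remaining equation that mentions T2 gives: map(S2, map(bool, R)) =?= map(io(E), map(bool, T)).
Decompose map/2: E =?= io(map(R, T)),  T =?= bool.
Bind E := io(map(R, T)); substituting into the one remaining equation that mentions E gives: map(S2, map(bool, R)) =?= map(io(io(map(R, T))), map(bool, T)). Substituting into the earlier binding gives T2 := io(io(map(R, T))).
Bind T := bool; substituting into the remaining equation gives: map(S2, map(bool, R)) =?= map(io(io(map(R, bool))), map(bool, bool)). Substituting into the earlier bindings gives T2 := io(io(map(R, bool))), E := io(map(R, bool)).
Decompose map/2: S2 =?= io(io(map(R, bool))),  map(bool, R) =?= map(bool, bool).
Bind S2 := io(io(map(R, bool))); no other remaining equation mentions S2.
Decompose map/2: bool =?= bool,  R =?= bool.
Delete trivial equation bool =?= bool.
Bind R := bool. Substituting into the earlier bindings gives T2 := io(io(map(bool, bool))), E := io(map(bool, bool)), S2 := io(io(map(bool, bool))).
No equations remain and no clash or occurs-check failure arose, so a unifier exists.

YES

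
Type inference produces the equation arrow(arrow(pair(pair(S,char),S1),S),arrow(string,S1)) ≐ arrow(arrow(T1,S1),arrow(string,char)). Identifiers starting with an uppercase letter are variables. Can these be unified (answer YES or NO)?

YES

Decompose arrow/2: arrow(pair(pair(S,char),S1),S) ≐ arrow(T1,S1),  arrow(string,S1) ≐ arrow(string,char).
Decompose arrow/2: pair(pair(S,char),S1) ≐ T1,  S ≐ S1.
Bind T1 := pair(pair(S,char),S1); no other remaining equation mentions T1.
Bind S := S1; no other remaining equation mentions S. Substituting into the earlier binding gives T1 := pair(pair(S1,char),S1).
Decompose arrow/2: string ≐ string,  S1 ≐ char.
Delete trivial equation string ≐ string.
Bind S1 := char. Substituting into the earlier bindings gives T1 := pair(pair(char,char),char), S := char.
No equations remain and no clash or occurs-check failure arose, so a unifier exists.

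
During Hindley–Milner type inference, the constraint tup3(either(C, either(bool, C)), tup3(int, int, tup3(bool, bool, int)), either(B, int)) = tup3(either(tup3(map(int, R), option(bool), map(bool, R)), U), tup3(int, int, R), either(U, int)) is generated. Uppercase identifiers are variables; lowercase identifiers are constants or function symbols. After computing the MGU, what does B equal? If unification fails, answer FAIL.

either(bool, tup3(map(int, tup3(bool, bool, int)), option(bool), map(bool, tup3(bool, bool, int))))

Decompose tup3/3: either(C, either(bool, C)) = either(tup3(map(int, R), option(bool), map(bool, R)), U),  tup3(int, int, tup3(bool, bool, int)) = tup3(int, int, R),  either(B, int) = either(U, int).
Decompose either/2: C = tup3(map(int, R), option(bool), map(bool, R)),  either(bool, C) = U.
Bind C := tup3(map(int, R), option(bool), map(bool, R)); substituting into the one remaining equation that mentions C gives: either(bool, tup3(map(int, R), option(bool), map(bool, R))) = U.
Bind U := either(bool, tup3(map(int, R), option(bool), map(bool, R))); substituting into the one remaining equation that mentions U gives: either(B, int) = either(either(bool, tup3(map(int, R), option(bool), map(bool, R))), int).
Decompose tup3/3: int = int,  int = int,  tup3(bool, bool, int) = R.
Delete trivial equation int = int.
Delete trivial equation int = int.
Bind R := tup3(bool, bool, int); substituting into the remaining equation gives: either(B, int) = either(either(bool, tup3(map(int, tup3(bool, bool, int)), option(bool), map(bool, tup3(bool, bool, int)))), int). Substituting into the earlier bindings gives C := tup3(map(int, tup3(bool, bool, int)), option(bool), map(bool, tup3(bool, bool, int))), U := either(bool, tup3(map(int, tup3(bool, bool, int)), option(bool), map(bool, tup3(bool, bool, int)))).
Decompose either/2: B = either(bool, tup3(map(int, tup3(bool, bool, int)), option(bool), map(bool, tup3(bool, bool, int)))),  int = int.
Bind B := either(bool, tup3(map(int, tup3(bool, bool, int)), option(bool), map(bool, tup3(bool, bool, int)))); no other remaining equation mentions B.
Delete trivial equation int = int.
MGU = { C -> tup3(map(int, tup3(bool, bool, int)), option(bool), map(bool, tup3(bool, bool, int))), U -> either(bool, tup3(map(int, tup3(bool, bool, int)), option(bool), map(bool, tup3(bool, bool, int)))), R -> tup3(bool, bool, int), B -> either(bool, tup3(map(int, tup3(bool, bool, int)), option(bool), map(bool, tup3(bool, bool, int)))) }, so B -> either(bool, tup3(map(int, tup3(bool, bool, int)), option(bool), map(bool, tup3(bool, bool, int)))).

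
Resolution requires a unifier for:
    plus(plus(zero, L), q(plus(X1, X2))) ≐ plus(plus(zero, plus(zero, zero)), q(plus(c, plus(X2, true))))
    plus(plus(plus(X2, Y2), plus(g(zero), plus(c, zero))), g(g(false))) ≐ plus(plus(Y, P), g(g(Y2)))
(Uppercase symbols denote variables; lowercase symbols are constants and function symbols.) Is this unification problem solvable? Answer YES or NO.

Decompose plus/2: plus(zero, L) ≐ plus(zero, plus(zero, zero)),  q(plus(X1, X2)) ≐ q(plus(c, plus(X2, true))).
Decompose plus/2: zero ≐ zero,  L ≐ plus(zero, zero).
Delete trivial equation zero ≐ zero.
Bind L := plus(zero, zero); no other remaining equation mentions L.
Decompose q/1: plus(X1, X2) ≐ plus(c, plus(X2, true)).
Decompose plus/2: X1 ≐ c,  X2 ≐ plus(X2, true).
Bind X1 := c; no other remaining equation mentions X1.
Occurs check fails: X2 occurs in plus(X2, true); the equation X2 ≐ plus(X2, true) has no finite solution.

NO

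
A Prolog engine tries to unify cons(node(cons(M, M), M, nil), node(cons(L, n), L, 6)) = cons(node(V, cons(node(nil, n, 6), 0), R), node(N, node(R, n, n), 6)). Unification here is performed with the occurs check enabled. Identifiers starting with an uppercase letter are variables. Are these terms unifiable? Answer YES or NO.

YES

Decompose cons/2: node(cons(M, M), M, nil) = node(V, cons(node(nil, n, 6), 0), R),  node(cons(L, n), L, 6) = node(N, node(R, n, n), 6).
Decompose node/3: cons(M, M) = V,  M = cons(node(nil, n, 6), 0),  nil = R.
Bind V := cons(M, M); no other remaining equation mentions V.
Bind M := cons(node(nil, n, 6), 0); no other remaining equation mentions M. Substituting into the earlier binding gives V := cons(cons(node(nil, n, 6), 0), cons(node(nil, n, 6), 0)).
Bind R := nil; substituting into the remaining equation gives: node(cons(L, n), L, 6) = node(N, node(nil, n, n), 6).
Decompose node/3: cons(L, n) = N,  L = node(nil, n, n),  6 = 6.
Bind N := cons(L, n); no other remaining equation mentions N.
Bind L := node(nil, n, n); no other remaining equation mentions L. Substituting into the earlier binding gives N := cons(node(nil, n, n), n).
Delete trivial equation 6 = 6.
No equations remain and no clash or occurs-check failure arose, so a unifier exists.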